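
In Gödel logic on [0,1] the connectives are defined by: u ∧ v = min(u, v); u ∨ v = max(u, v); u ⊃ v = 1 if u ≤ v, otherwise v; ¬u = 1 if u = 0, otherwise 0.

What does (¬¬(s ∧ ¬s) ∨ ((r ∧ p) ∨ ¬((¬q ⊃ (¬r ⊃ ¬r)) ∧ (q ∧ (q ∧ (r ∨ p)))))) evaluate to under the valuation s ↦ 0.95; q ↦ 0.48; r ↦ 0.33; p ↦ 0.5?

¬s: Gödel ¬ of 0.95 = 0 (operand ≠ 0)
(s ∧ ¬s) = min(0.95, 0) = 0
¬(s ∧ ¬s): Gödel ¬ of 0 = 1 (operand is 0)
¬¬(s ∧ ¬s): Gödel ¬ of 1 = 0 (operand ≠ 0)
(r ∧ p) = min(0.33, 0.5) = 0.33
¬q: Gödel ¬ of 0.48 = 0 (operand ≠ 0)
¬r: Gödel ¬ of 0.33 = 0 (operand ≠ 0)
¬r: Gödel ¬ of 0.33 = 0 (operand ≠ 0)
(¬r ⊃ ¬r): 0 ≤ 0, so result = 1
(¬q ⊃ (¬r ⊃ ¬r)): 0 ≤ 1, so result = 1
(r ∨ p) = max(0.33, 0.5) = 0.5
(q ∧ (r ∨ p)) = min(0.48, 0.5) = 0.48
(q ∧ (q ∧ (r ∨ p))) = min(0.48, 0.48) = 0.48
((¬q ⊃ (¬r ⊃ ¬r)) ∧ (q ∧ (q ∧ (r ∨ p)))) = min(1, 0.48) = 0.48
¬((¬q ⊃ (¬r ⊃ ¬r)) ∧ (q ∧ (q ∧ (r ∨ p)))): Gödel ¬ of 0.48 = 0 (operand ≠ 0)
((r ∧ p) ∨ ¬((¬q ⊃ (¬r ⊃ ¬r)) ∧ (q ∧ (q ∧ (r ∨ p))))) = max(0.33, 0) = 0.33
(¬¬(s ∧ ¬s) ∨ ((r ∧ p) ∨ ¬((¬q ⊃ (¬r ⊃ ¬r)) ∧ (q ∧ (q ∧ (r ∨ p)))))) = max(0, 0.33) = 0.33

0.33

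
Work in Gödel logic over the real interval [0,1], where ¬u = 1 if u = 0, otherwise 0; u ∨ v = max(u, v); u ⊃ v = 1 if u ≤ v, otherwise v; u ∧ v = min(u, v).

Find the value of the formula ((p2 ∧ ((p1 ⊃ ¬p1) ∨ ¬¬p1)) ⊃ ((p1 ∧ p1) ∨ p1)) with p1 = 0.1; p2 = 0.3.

0.10

¬p1: Gödel ¬ of 0.1 = 0 (operand ≠ 0)
(p1 ⊃ ¬p1): 0.1 > 0, so result = 0
¬p1: Gödel ¬ of 0.1 = 0 (operand ≠ 0)
¬¬p1: Gödel ¬ of 0 = 1 (operand is 0)
((p1 ⊃ ¬p1) ∨ ¬¬p1) = max(0, 1) = 1
(p2 ∧ ((p1 ⊃ ¬p1) ∨ ¬¬p1)) = min(0.3, 1) = 0.3
(p1 ∧ p1) = min(0.1, 0.1) = 0.1
((p1 ∧ p1) ∨ p1) = max(0.1, 0.1) = 0.1
((p2 ∧ ((p1 ⊃ ¬p1) ∨ ¬¬p1)) ⊃ ((p1 ∧ p1) ∨ p1)): 0.3 > 0.1, so result = 0.1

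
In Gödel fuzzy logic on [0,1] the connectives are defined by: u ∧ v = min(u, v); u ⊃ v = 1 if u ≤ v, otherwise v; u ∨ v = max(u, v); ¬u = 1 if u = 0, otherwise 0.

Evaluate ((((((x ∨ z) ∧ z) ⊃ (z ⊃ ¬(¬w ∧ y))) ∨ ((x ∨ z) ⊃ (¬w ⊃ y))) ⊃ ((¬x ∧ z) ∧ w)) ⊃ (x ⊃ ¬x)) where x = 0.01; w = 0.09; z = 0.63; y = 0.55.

1.00

(x ∨ z) = max(0.01, 0.63) = 0.63
((x ∨ z) ∧ z) = min(0.63, 0.63) = 0.63
¬w: Gödel ¬ of 0.09 = 0 (operand ≠ 0)
(¬w ∧ y) = min(0, 0.55) = 0
¬(¬w ∧ y): Gödel ¬ of 0 = 1 (operand is 0)
(z ⊃ ¬(¬w ∧ y)): 0.63 ≤ 1, so result = 1
(((x ∨ z) ∧ z) ⊃ (z ⊃ ¬(¬w ∧ y))): 0.63 ≤ 1, so result = 1
(x ∨ z) = max(0.01, 0.63) = 0.63
¬w: Gödel ¬ of 0.09 = 0 (operand ≠ 0)
(¬w ⊃ y): 0 ≤ 0.55, so result = 1
((x ∨ z) ⊃ (¬w ⊃ y)): 0.63 ≤ 1, so result = 1
((((x ∨ z) ∧ z) ⊃ (z ⊃ ¬(¬w ∧ y))) ∨ ((x ∨ z) ⊃ (¬w ⊃ y))) = max(1, 1) = 1
¬x: Gödel ¬ of 0.01 = 0 (operand ≠ 0)
(¬x ∧ z) = min(0, 0.63) = 0
((¬x ∧ z) ∧ w) = min(0, 0.09) = 0
(((((x ∨ z) ∧ z) ⊃ (z ⊃ ¬(¬w ∧ y))) ∨ ((x ∨ z) ⊃ (¬w ⊃ y))) ⊃ ((¬x ∧ z) ∧ w)): 1 > 0, so result = 0
¬x: Gödel ¬ of 0.01 = 0 (operand ≠ 0)
(x ⊃ ¬x): 0.01 > 0, so result = 0
((((((x ∨ z) ∧ z) ⊃ (z ⊃ ¬(¬w ∧ y))) ∨ ((x ∨ z) ⊃ (¬w ⊃ y))) ⊃ ((¬x ∧ z) ∧ w)) ⊃ (x ⊃ ¬x)): 0 ≤ 0, so result = 1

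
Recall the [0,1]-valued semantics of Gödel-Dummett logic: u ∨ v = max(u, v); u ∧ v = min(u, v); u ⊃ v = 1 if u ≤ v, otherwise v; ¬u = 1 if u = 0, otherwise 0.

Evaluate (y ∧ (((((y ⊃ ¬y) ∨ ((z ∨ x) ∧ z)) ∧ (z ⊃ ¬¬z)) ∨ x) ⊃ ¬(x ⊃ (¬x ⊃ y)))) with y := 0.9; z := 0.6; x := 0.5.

0.00

¬y: Gödel ¬ of 0.9 = 0 (operand ≠ 0)
(y ⊃ ¬y): 0.9 > 0, so result = 0
(z ∨ x) = max(0.6, 0.5) = 0.6
((z ∨ x) ∧ z) = min(0.6, 0.6) = 0.6
((y ⊃ ¬y) ∨ ((z ∨ x) ∧ z)) = max(0, 0.6) = 0.6
¬z: Gödel ¬ of 0.6 = 0 (operand ≠ 0)
¬¬z: Gödel ¬ of 0 = 1 (operand is 0)
(z ⊃ ¬¬z): 0.6 ≤ 1, so result = 1
(((y ⊃ ¬y) ∨ ((z ∨ x) ∧ z)) ∧ (z ⊃ ¬¬z)) = min(0.6, 1) = 0.6
((((y ⊃ ¬y) ∨ ((z ∨ x) ∧ z)) ∧ (z ⊃ ¬¬z)) ∨ x) = max(0.6, 0.5) = 0.6
¬x: Gödel ¬ of 0.5 = 0 (operand ≠ 0)
(¬x ⊃ y): 0 ≤ 0.9, so result = 1
(x ⊃ (¬x ⊃ y)): 0.5 ≤ 1, so result = 1
¬(x ⊃ (¬x ⊃ y)): Gödel ¬ of 1 = 0 (operand ≠ 0)
(((((y ⊃ ¬y) ∨ ((z ∨ x) ∧ z)) ∧ (z ⊃ ¬¬z)) ∨ x) ⊃ ¬(x ⊃ (¬x ⊃ y))): 0.6 > 0, so result = 0
(y ∧ (((((y ⊃ ¬y) ∨ ((z ∨ x) ∧ z)) ∧ (z ⊃ ¬¬z)) ∨ x) ⊃ ¬(x ⊃ (¬x ⊃ y)))) = min(0.9, 0) = 0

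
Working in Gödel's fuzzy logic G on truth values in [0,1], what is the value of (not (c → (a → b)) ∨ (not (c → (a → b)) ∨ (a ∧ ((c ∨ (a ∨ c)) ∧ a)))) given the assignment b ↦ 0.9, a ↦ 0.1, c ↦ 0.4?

(a → b): 0.1 ≤ 0.9, so result = 1
(c → (a → b)): 0.4 ≤ 1, so result = 1
not (c → (a → b)): Gödel ¬ of 1 = 0 (operand ≠ 0)
(a → b): 0.1 ≤ 0.9, so result = 1
(c → (a → b)): 0.4 ≤ 1, so result = 1
not (c → (a → b)): Gödel ¬ of 1 = 0 (operand ≠ 0)
(a ∨ c) = max(0.1, 0.4) = 0.4
(c ∨ (a ∨ c)) = max(0.4, 0.4) = 0.4
((c ∨ (a ∨ c)) ∧ a) = min(0.4, 0.1) = 0.1
(a ∧ ((c ∨ (a ∨ c)) ∧ a)) = min(0.1, 0.1) = 0.1
(not (c → (a → b)) ∨ (a ∧ ((c ∨ (a ∨ c)) ∧ a))) = max(0, 0.1) = 0.1
(not (c → (a → b)) ∨ (not (c → (a → b)) ∨ (a ∧ ((c ∨ (a ∨ c)) ∧ a)))) = max(0, 0.1) = 0.1

0.10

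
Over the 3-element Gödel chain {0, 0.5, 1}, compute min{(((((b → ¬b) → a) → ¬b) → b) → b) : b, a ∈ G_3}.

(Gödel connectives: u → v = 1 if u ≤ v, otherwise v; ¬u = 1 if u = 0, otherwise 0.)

The minimum is attained at b = 0.5, a = 0:
  ¬b: Gödel ¬ of 0.5 = 0 (operand ≠ 0)
  (b → ¬b): 0.5 > 0, so result = 0
  ((b → ¬b) → a): 0 ≤ 0, so result = 1
  ¬b: Gödel ¬ of 0.5 = 0 (operand ≠ 0)
  (((b → ¬b) → a) → ¬b): 1 > 0, so result = 0
  ((((b → ¬b) → a) → ¬b) → b): 0 ≤ 0.5, so result = 1
  (((((b → ¬b) → a) → ¬b) → b) → b): 1 > 0.5, so result = 0.5
Checking all 9 assignments confirms none give a value below 0.50.

0.50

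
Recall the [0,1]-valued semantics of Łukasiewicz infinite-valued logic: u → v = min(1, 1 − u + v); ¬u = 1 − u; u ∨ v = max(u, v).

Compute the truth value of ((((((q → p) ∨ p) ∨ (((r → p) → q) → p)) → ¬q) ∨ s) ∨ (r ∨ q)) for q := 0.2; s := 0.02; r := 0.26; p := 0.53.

0.80

(q → p): min(1, 1 − 0.2 + 0.53) = 1
((q → p) ∨ p) = max(1, 0.53) = 1
(r → p): min(1, 1 − 0.26 + 0.53) = 1
((r → p) → q): min(1, 1 − 1 + 0.2) = 0.2
(((r → p) → q) → p): min(1, 1 − 0.2 + 0.53) = 1
(((q → p) ∨ p) ∨ (((r → p) → q) → p)) = max(1, 1) = 1
¬q: Łukasiewicz ¬ gives 1 − 0.2 = 0.8
((((q → p) ∨ p) ∨ (((r → p) → q) → p)) → ¬q): min(1, 1 − 1 + 0.8) = 0.8
(((((q → p) ∨ p) ∨ (((r → p) → q) → p)) → ¬q) ∨ s) = max(0.8, 0.02) = 0.8
(r ∨ q) = max(0.26, 0.2) = 0.26
((((((q → p) ∨ p) ∨ (((r → p) → q) → p)) → ¬q) ∨ s) ∨ (r ∨ q)) = max(0.8, 0.26) = 0.8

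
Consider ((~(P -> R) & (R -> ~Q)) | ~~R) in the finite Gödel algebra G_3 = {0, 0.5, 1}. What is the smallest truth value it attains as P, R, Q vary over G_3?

0.00

The minimum is attained at P = 0, R = 0, Q = 0:
  (P -> R): 0 ≤ 0, so result = 1
  ~(P -> R): Gödel ¬ of 1 = 0 (operand ≠ 0)
  ~Q: Gödel ¬ of 0 = 1 (operand is 0)
  (R -> ~Q): 0 ≤ 1, so result = 1
  (~(P -> R) & (R -> ~Q)) = min(0, 1) = 0
  ~R: Gödel ¬ of 0 = 1 (operand is 0)
  ~~R: Gödel ¬ of 1 = 0 (operand ≠ 0)
  ((~(P -> R) & (R -> ~Q)) | ~~R) = max(0, 0) = 0
Checking all 27 assignments confirms none give a value below 0.00.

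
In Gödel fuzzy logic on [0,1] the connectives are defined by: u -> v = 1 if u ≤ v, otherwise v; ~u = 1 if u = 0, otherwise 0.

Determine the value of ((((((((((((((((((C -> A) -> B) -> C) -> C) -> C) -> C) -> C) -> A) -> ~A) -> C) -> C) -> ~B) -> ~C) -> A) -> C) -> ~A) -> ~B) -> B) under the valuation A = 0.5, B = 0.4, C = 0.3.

0.40

(C -> A): 0.3 ≤ 0.5, so result = 1
((C -> A) -> B): 1 > 0.4, so result = 0.4
(((C -> A) -> B) -> C): 0.4 > 0.3, so result = 0.3
((((C -> A) -> B) -> C) -> C): 0.3 ≤ 0.3, so result = 1
(((((C -> A) -> B) -> C) -> C) -> C): 1 > 0.3, so result = 0.3
((((((C -> A) -> B) -> C) -> C) -> C) -> C): 0.3 ≤ 0.3, so result = 1
(((((((C -> A) -> B) -> C) -> C) -> C) -> C) -> C): 1 > 0.3, so result = 0.3
((((((((C -> A) -> B) -> C) -> C) -> C) -> C) -> C) -> A): 0.3 ≤ 0.5, so result = 1
~A: Gödel ¬ of 0.5 = 0 (operand ≠ 0)
(((((((((C -> A) -> B) -> C) -> C) -> C) -> C) -> C) -> A) -> ~A): 1 > 0, so result = 0
((((((((((C -> A) -> B) -> C) -> C) -> C) -> C) -> C) -> A) -> ~A) -> C): 0 ≤ 0.3, so result = 1
(((((((((((C -> A) -> B) -> C) -> C) -> C) -> C) -> C) -> A) -> ~A) -> C) -> C): 1 > 0.3, so result = 0.3
~B: Gödel ¬ of 0.4 = 0 (operand ≠ 0)
((((((((((((C -> A) -> B) -> C) -> C) -> C) -> C) -> C) -> A) -> ~A) -> C) -> C) -> ~B): 0.3 > 0, so result = 0
~C: Gödel ¬ of 0.3 = 0 (operand ≠ 0)
(((((((((((((C -> A) -> B) -> C) -> C) -> C) -> C) -> C) -> A) -> ~A) -> C) -> C) -> ~B) -> ~C): 0 ≤ 0, so result = 1
((((((((((((((C -> A) -> B) -> C) -> C) -> C) -> C) -> C) -> A) -> ~A) -> C) -> C) -> ~B) -> ~C) -> A): 1 > 0.5, so result = 0.5
(((((((((((((((C -> A) -> B) -> C) -> C) -> C) -> C) -> C) -> A) -> ~A) -> C) -> C) -> ~B) -> ~C) -> A) -> C): 0.5 > 0.3, so result = 0.3
~A: Gödel ¬ of 0.5 = 0 (operand ≠ 0)
((((((((((((((((C -> A) -> B) -> C) -> C) -> C) -> C) -> C) -> A) -> ~A) -> C) -> C) -> ~B) -> ~C) -> A) -> C) -> ~A): 0.3 > 0, so result = 0
~B: Gödel ¬ of 0.4 = 0 (operand ≠ 0)
(((((((((((((((((C -> A) -> B) -> C) -> C) -> C) -> C) -> C) -> A) -> ~A) -> C) -> C) -> ~B) -> ~C) -> A) -> C) -> ~A) -> ~B): 0 ≤ 0, so result = 1
((((((((((((((((((C -> A) -> B) -> C) -> C) -> C) -> C) -> C) -> A) -> ~A) -> C) -> C) -> ~B) -> ~C) -> A) -> C) -> ~A) -> ~B) -> B): 1 > 0.4, so result = 0.4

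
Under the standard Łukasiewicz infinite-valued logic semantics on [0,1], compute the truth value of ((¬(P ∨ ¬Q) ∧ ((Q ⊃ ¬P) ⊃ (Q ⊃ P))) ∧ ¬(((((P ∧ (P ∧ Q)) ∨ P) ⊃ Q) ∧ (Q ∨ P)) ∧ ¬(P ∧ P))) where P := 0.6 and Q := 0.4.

¬Q: Łukasiewicz ¬ gives 1 − 0.4 = 0.6
(P ∨ ¬Q) = max(0.6, 0.6) = 0.6
¬(P ∨ ¬Q): Łukasiewicz ¬ gives 1 − 0.6 = 0.4
¬P: Łukasiewicz ¬ gives 1 − 0.6 = 0.4
(Q ⊃ ¬P): min(1, 1 − 0.4 + 0.4) = 1
(Q ⊃ P): min(1, 1 − 0.4 + 0.6) = 1
((Q ⊃ ¬P) ⊃ (Q ⊃ P)): min(1, 1 − 1 + 1) = 1
(¬(P ∨ ¬Q) ∧ ((Q ⊃ ¬P) ⊃ (Q ⊃ P))) = min(0.4, 1) = 0.4
(P ∧ Q) = min(0.6, 0.4) = 0.4
(P ∧ (P ∧ Q)) = min(0.6, 0.4) = 0.4
((P ∧ (P ∧ Q)) ∨ P) = max(0.4, 0.6) = 0.6
(((P ∧ (P ∧ Q)) ∨ P) ⊃ Q): min(1, 1 − 0.6 + 0.4) = 0.8
(Q ∨ P) = max(0.4, 0.6) = 0.6
((((P ∧ (P ∧ Q)) ∨ P) ⊃ Q) ∧ (Q ∨ P)) = min(0.8, 0.6) = 0.6
(P ∧ P) = min(0.6, 0.6) = 0.6
¬(P ∧ P): Łukasiewicz ¬ gives 1 − 0.6 = 0.4
(((((P ∧ (P ∧ Q)) ∨ P) ⊃ Q) ∧ (Q ∨ P)) ∧ ¬(P ∧ P)) = min(0.6, 0.4) = 0.4
¬(((((P ∧ (P ∧ Q)) ∨ P) ⊃ Q) ∧ (Q ∨ P)) ∧ ¬(P ∧ P)): Łukasiewicz ¬ gives 1 − 0.4 = 0.6
((¬(P ∨ ¬Q) ∧ ((Q ⊃ ¬P) ⊃ (Q ⊃ P))) ∧ ¬(((((P ∧ (P ∧ Q)) ∨ P) ⊃ Q) ∧ (Q ∨ P)) ∧ ¬(P ∧ P))) = min(0.4, 0.6) = 0.4

0.40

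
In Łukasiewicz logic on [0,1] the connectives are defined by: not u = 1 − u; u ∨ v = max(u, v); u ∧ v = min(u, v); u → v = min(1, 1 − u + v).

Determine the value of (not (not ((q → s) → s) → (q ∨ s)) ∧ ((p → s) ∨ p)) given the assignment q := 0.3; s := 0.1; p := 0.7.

0.40

(q → s): min(1, 1 − 0.3 + 0.1) = 0.8
((q → s) → s): min(1, 1 − 0.8 + 0.1) = 0.3
not ((q → s) → s): Łukasiewicz ¬ gives 1 − 0.3 = 0.7
(q ∨ s) = max(0.3, 0.1) = 0.3
(not ((q → s) → s) → (q ∨ s)): min(1, 1 − 0.7 + 0.3) = 0.6
not (not ((q → s) → s) → (q ∨ s)): Łukasiewicz ¬ gives 1 − 0.6 = 0.4
(p → s): min(1, 1 − 0.7 + 0.1) = 0.4
((p → s) ∨ p) = max(0.4, 0.7) = 0.7
(not (not ((q → s) → s) → (q ∨ s)) ∧ ((p → s) ∨ p)) = min(0.4, 0.7) = 0.4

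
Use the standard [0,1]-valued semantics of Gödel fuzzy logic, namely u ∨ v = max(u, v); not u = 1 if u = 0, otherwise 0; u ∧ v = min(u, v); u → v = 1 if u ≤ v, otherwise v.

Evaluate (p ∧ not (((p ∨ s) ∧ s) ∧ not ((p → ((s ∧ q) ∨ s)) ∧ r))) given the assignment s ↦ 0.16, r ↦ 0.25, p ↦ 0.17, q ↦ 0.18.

(p ∨ s) = max(0.17, 0.16) = 0.17
((p ∨ s) ∧ s) = min(0.17, 0.16) = 0.16
(s ∧ q) = min(0.16, 0.18) = 0.16
((s ∧ q) ∨ s) = max(0.16, 0.16) = 0.16
(p → ((s ∧ q) ∨ s)): 0.17 > 0.16, so result = 0.16
((p → ((s ∧ q) ∨ s)) ∧ r) = min(0.16, 0.25) = 0.16
not ((p → ((s ∧ q) ∨ s)) ∧ r): Gödel ¬ of 0.16 = 0 (operand ≠ 0)
(((p ∨ s) ∧ s) ∧ not ((p → ((s ∧ q) ∨ s)) ∧ r)) = min(0.16, 0) = 0
not (((p ∨ s) ∧ s) ∧ not ((p → ((s ∧ q) ∨ s)) ∧ r)): Gödel ¬ of 0 = 1 (operand is 0)
(p ∧ not (((p ∨ s) ∧ s) ∧ not ((p → ((s ∧ q) ∨ s)) ∧ r))) = min(0.17, 1) = 0.17

0.17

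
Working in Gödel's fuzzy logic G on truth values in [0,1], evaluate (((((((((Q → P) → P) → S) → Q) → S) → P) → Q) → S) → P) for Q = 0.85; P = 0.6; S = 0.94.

(Q → P): 0.85 > 0.6, so result = 0.6
((Q → P) → P): 0.6 ≤ 0.6, so result = 1
(((Q → P) → P) → S): 1 > 0.94, so result = 0.94
((((Q → P) → P) → S) → Q): 0.94 > 0.85, so result = 0.85
(((((Q → P) → P) → S) → Q) → S): 0.85 ≤ 0.94, so result = 1
((((((Q → P) → P) → S) → Q) → S) → P): 1 > 0.6, so result = 0.6
(((((((Q → P) → P) → S) → Q) → S) → P) → Q): 0.6 ≤ 0.85, so result = 1
((((((((Q → P) → P) → S) → Q) → S) → P) → Q) → S): 1 > 0.94, so result = 0.94
(((((((((Q → P) → P) → S) → Q) → S) → P) → Q) → S) → P): 0.94 > 0.6, so result = 0.6

0.60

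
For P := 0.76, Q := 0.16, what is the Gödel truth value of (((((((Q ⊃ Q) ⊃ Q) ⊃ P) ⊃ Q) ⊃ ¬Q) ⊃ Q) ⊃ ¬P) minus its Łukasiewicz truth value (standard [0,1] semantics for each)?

Gödel evaluation:
  (Q ⊃ Q): 0.16 ≤ 0.16, so result = 1
  ((Q ⊃ Q) ⊃ Q): 1 > 0.16, so result = 0.16
  (((Q ⊃ Q) ⊃ Q) ⊃ P): 0.16 ≤ 0.76, so result = 1
  ((((Q ⊃ Q) ⊃ Q) ⊃ P) ⊃ Q): 1 > 0.16, so result = 0.16
  ¬Q: Gödel ¬ of 0.16 = 0 (operand ≠ 0)
  (((((Q ⊃ Q) ⊃ Q) ⊃ P) ⊃ Q) ⊃ ¬Q): 0.16 > 0, so result = 0
  ((((((Q ⊃ Q) ⊃ Q) ⊃ P) ⊃ Q) ⊃ ¬Q) ⊃ Q): 0 ≤ 0.16, so result = 1
  ¬P: Gödel ¬ of 0.76 = 0 (operand ≠ 0)
  (((((((Q ⊃ Q) ⊃ Q) ⊃ P) ⊃ Q) ⊃ ¬Q) ⊃ Q) ⊃ ¬P): 1 > 0, so result = 0
  Gödel value = 0
Łukasiewicz evaluation:
  (Q ⊃ Q): min(1, 1 − 0.16 + 0.16) = 1
  ((Q ⊃ Q) ⊃ Q): min(1, 1 − 1 + 0.16) = 0.16
  (((Q ⊃ Q) ⊃ Q) ⊃ P): min(1, 1 − 0.16 + 0.76) = 1
  ((((Q ⊃ Q) ⊃ Q) ⊃ P) ⊃ Q): min(1, 1 − 1 + 0.16) = 0.16
  ¬Q: Łukasiewicz ¬ gives 1 − 0.16 = 0.84
  (((((Q ⊃ Q) ⊃ Q) ⊃ P) ⊃ Q) ⊃ ¬Q): min(1, 1 − 0.16 + 0.84) = 1
  ((((((Q ⊃ Q) ⊃ Q) ⊃ P) ⊃ Q) ⊃ ¬Q) ⊃ Q): min(1, 1 − 1 + 0.16) = 0.16
  ¬P: Łukasiewicz ¬ gives 1 − 0.76 = 0.24
  (((((((Q ⊃ Q) ⊃ Q) ⊃ P) ⊃ Q) ⊃ ¬Q) ⊃ Q) ⊃ ¬P): min(1, 1 − 0.16 + 0.24) = 1
  Łukasiewicz value = 1
Difference: 0 − 1 = -1.00

-1.00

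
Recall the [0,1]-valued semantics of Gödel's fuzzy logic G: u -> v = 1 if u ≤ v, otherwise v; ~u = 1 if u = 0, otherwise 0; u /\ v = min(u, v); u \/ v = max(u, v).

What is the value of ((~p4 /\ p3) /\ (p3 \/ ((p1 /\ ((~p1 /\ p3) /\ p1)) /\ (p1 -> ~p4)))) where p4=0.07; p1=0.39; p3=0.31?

0.00

~p4: Gödel ¬ of 0.07 = 0 (operand ≠ 0)
(~p4 /\ p3) = min(0, 0.31) = 0
~p1: Gödel ¬ of 0.39 = 0 (operand ≠ 0)
(~p1 /\ p3) = min(0, 0.31) = 0
((~p1 /\ p3) /\ p1) = min(0, 0.39) = 0
(p1 /\ ((~p1 /\ p3) /\ p1)) = min(0.39, 0) = 0
~p4: Gödel ¬ of 0.07 = 0 (operand ≠ 0)
(p1 -> ~p4): 0.39 > 0, so result = 0
((p1 /\ ((~p1 /\ p3) /\ p1)) /\ (p1 -> ~p4)) = min(0, 0) = 0
(p3 \/ ((p1 /\ ((~p1 /\ p3) /\ p1)) /\ (p1 -> ~p4))) = max(0.31, 0) = 0.31
((~p4 /\ p3) /\ (p3 \/ ((p1 /\ ((~p1 /\ p3) /\ p1)) /\ (p1 -> ~p4)))) = min(0, 0.31) = 0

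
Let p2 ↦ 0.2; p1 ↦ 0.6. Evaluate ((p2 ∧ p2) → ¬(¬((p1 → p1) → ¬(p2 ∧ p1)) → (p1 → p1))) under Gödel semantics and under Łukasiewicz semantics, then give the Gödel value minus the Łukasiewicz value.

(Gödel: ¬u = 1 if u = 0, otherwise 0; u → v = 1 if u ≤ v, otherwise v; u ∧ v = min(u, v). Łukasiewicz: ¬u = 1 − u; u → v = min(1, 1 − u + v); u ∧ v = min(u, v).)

Gödel evaluation:
  (p2 ∧ p2) = min(0.2, 0.2) = 0.2
  (p1 → p1): 0.6 ≤ 0.6, so result = 1
  (p2 ∧ p1) = min(0.2, 0.6) = 0.2
  ¬(p2 ∧ p1): Gödel ¬ of 0.2 = 0 (operand ≠ 0)
  ((p1 → p1) → ¬(p2 ∧ p1)): 1 > 0, so result = 0
  ¬((p1 → p1) → ¬(p2 ∧ p1)): Gödel ¬ of 0 = 1 (operand is 0)
  (p1 → p1): 0.6 ≤ 0.6, so result = 1
  (¬((p1 → p1) → ¬(p2 ∧ p1)) → (p1 → p1)): 1 ≤ 1, so result = 1
  ¬(¬((p1 → p1) → ¬(p2 ∧ p1)) → (p1 → p1)): Gödel ¬ of 1 = 0 (operand ≠ 0)
  ((p2 ∧ p2) → ¬(¬((p1 → p1) → ¬(p2 ∧ p1)) → (p1 → p1))): 0.2 > 0, so result = 0
  Gödel value = 0
Łukasiewicz evaluation:
  (p2 ∧ p2) = min(0.2, 0.2) = 0.2
  (p1 → p1): min(1, 1 − 0.6 + 0.6) = 1
  (p2 ∧ p1) = min(0.2, 0.6) = 0.2
  ¬(p2 ∧ p1): Łukasiewicz ¬ gives 1 − 0.2 = 0.8
  ((p1 → p1) → ¬(p2 ∧ p1)): min(1, 1 − 1 + 0.8) = 0.8
  ¬((p1 → p1) → ¬(p2 ∧ p1)): Łukasiewicz ¬ gives 1 − 0.8 = 0.2
  (p1 → p1): min(1, 1 − 0.6 + 0.6) = 1
  (¬((p1 → p1) → ¬(p2 ∧ p1)) → (p1 → p1)): min(1, 1 − 0.2 + 1) = 1
  ¬(¬((p1 → p1) → ¬(p2 ∧ p1)) → (p1 → p1)): Łukasiewicz ¬ gives 1 − 1 = 0
  ((p2 ∧ p2) → ¬(¬((p1 → p1) → ¬(p2 ∧ p1)) → (p1 → p1))): min(1, 1 − 0.2 + 0) = 0.8
  Łukasiewicz value = 0.8
Difference: 0 − 0.8 = -0.80

-0.80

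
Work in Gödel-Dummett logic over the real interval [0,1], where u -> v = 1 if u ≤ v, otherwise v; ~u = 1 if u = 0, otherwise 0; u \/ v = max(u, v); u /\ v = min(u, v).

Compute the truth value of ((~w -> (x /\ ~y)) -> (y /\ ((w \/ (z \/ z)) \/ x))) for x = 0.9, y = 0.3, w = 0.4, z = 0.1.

0.30

~w: Gödel ¬ of 0.4 = 0 (operand ≠ 0)
~y: Gödel ¬ of 0.3 = 0 (operand ≠ 0)
(x /\ ~y) = min(0.9, 0) = 0
(~w -> (x /\ ~y)): 0 ≤ 0, so result = 1
(z \/ z) = max(0.1, 0.1) = 0.1
(w \/ (z \/ z)) = max(0.4, 0.1) = 0.4
((w \/ (z \/ z)) \/ x) = max(0.4, 0.9) = 0.9
(y /\ ((w \/ (z \/ z)) \/ x)) = min(0.3, 0.9) = 0.3
((~w -> (x /\ ~y)) -> (y /\ ((w \/ (z \/ z)) \/ x))): 1 > 0.3, so result = 0.3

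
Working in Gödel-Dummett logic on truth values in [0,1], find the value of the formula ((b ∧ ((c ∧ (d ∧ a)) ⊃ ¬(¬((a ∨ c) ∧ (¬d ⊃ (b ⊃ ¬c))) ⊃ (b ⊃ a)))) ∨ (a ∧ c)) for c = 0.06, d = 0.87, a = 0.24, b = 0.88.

(d ∧ a) = min(0.87, 0.24) = 0.24
(c ∧ (d ∧ a)) = min(0.06, 0.24) = 0.06
(a ∨ c) = max(0.24, 0.06) = 0.24
¬d: Gödel ¬ of 0.87 = 0 (operand ≠ 0)
¬c: Gödel ¬ of 0.06 = 0 (operand ≠ 0)
(b ⊃ ¬c): 0.88 > 0, so result = 0
(¬d ⊃ (b ⊃ ¬c)): 0 ≤ 0, so result = 1
((a ∨ c) ∧ (¬d ⊃ (b ⊃ ¬c))) = min(0.24, 1) = 0.24
¬((a ∨ c) ∧ (¬d ⊃ (b ⊃ ¬c))): Gödel ¬ of 0.24 = 0 (operand ≠ 0)
(b ⊃ a): 0.88 > 0.24, so result = 0.24
(¬((a ∨ c) ∧ (¬d ⊃ (b ⊃ ¬c))) ⊃ (b ⊃ a)): 0 ≤ 0.24, so result = 1
¬(¬((a ∨ c) ∧ (¬d ⊃ (b ⊃ ¬c))) ⊃ (b ⊃ a)): Gödel ¬ of 1 = 0 (operand ≠ 0)
((c ∧ (d ∧ a)) ⊃ ¬(¬((a ∨ c) ∧ (¬d ⊃ (b ⊃ ¬c))) ⊃ (b ⊃ a))): 0.06 > 0, so result = 0
(b ∧ ((c ∧ (d ∧ a)) ⊃ ¬(¬((a ∨ c) ∧ (¬d ⊃ (b ⊃ ¬c))) ⊃ (b ⊃ a)))) = min(0.88, 0) = 0
(a ∧ c) = min(0.24, 0.06) = 0.06
((b ∧ ((c ∧ (d ∧ a)) ⊃ ¬(¬((a ∨ c) ∧ (¬d ⊃ (b ⊃ ¬c))) ⊃ (b ⊃ a)))) ∨ (a ∧ c)) = max(0, 0.06) = 0.06

0.06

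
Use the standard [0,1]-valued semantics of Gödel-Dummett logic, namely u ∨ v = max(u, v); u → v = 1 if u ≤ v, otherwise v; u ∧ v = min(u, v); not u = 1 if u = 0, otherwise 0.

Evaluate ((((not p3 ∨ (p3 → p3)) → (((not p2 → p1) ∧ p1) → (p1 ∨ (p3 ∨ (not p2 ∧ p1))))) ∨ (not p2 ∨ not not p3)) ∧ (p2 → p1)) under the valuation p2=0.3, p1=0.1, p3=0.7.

not p3: Gödel ¬ of 0.7 = 0 (operand ≠ 0)
(p3 → p3): 0.7 ≤ 0.7, so result = 1
(not p3 ∨ (p3 → p3)) = max(0, 1) = 1
not p2: Gödel ¬ of 0.3 = 0 (operand ≠ 0)
(not p2 → p1): 0 ≤ 0.1, so result = 1
((not p2 → p1) ∧ p1) = min(1, 0.1) = 0.1
not p2: Gödel ¬ of 0.3 = 0 (operand ≠ 0)
(not p2 ∧ p1) = min(0, 0.1) = 0
(p3 ∨ (not p2 ∧ p1)) = max(0.7, 0) = 0.7
(p1 ∨ (p3 ∨ (not p2 ∧ p1))) = max(0.1, 0.7) = 0.7
(((not p2 → p1) ∧ p1) → (p1 ∨ (p3 ∨ (not p2 ∧ p1)))): 0.1 ≤ 0.7, so result = 1
((not p3 ∨ (p3 → p3)) → (((not p2 → p1) ∧ p1) → (p1 ∨ (p3 ∨ (not p2 ∧ p1))))): 1 ≤ 1, so result = 1
not p2: Gödel ¬ of 0.3 = 0 (operand ≠ 0)
not p3: Gödel ¬ of 0.7 = 0 (operand ≠ 0)
not not p3: Gödel ¬ of 0 = 1 (operand is 0)
(not p2 ∨ not not p3) = max(0, 1) = 1
(((not p3 ∨ (p3 → p3)) → (((not p2 → p1) ∧ p1) → (p1 ∨ (p3 ∨ (not p2 ∧ p1))))) ∨ (not p2 ∨ not not p3)) = max(1, 1) = 1
(p2 → p1): 0.3 > 0.1, so result = 0.1
((((not p3 ∨ (p3 → p3)) → (((not p2 → p1) ∧ p1) → (p1 ∨ (p3 ∨ (not p2 ∧ p1))))) ∨ (not p2 ∨ not not p3)) ∧ (p2 → p1)) = min(1, 0.1) = 0.1

0.10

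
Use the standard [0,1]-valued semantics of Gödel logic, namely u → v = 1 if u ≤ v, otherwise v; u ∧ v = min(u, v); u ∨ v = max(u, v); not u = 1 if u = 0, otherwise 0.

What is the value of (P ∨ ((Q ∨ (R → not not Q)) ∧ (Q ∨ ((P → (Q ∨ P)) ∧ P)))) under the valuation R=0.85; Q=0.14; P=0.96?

0.96

not Q: Gödel ¬ of 0.14 = 0 (operand ≠ 0)
not not Q: Gödel ¬ of 0 = 1 (operand is 0)
(R → not not Q): 0.85 ≤ 1, so result = 1
(Q ∨ (R → not not Q)) = max(0.14, 1) = 1
(Q ∨ P) = max(0.14, 0.96) = 0.96
(P → (Q ∨ P)): 0.96 ≤ 0.96, so result = 1
((P → (Q ∨ P)) ∧ P) = min(1, 0.96) = 0.96
(Q ∨ ((P → (Q ∨ P)) ∧ P)) = max(0.14, 0.96) = 0.96
((Q ∨ (R → not not Q)) ∧ (Q ∨ ((P → (Q ∨ P)) ∧ P))) = min(1, 0.96) = 0.96
(P ∨ ((Q ∨ (R → not not Q)) ∧ (Q ∨ ((P → (Q ∨ P)) ∧ P)))) = max(0.96, 0.96) = 0.96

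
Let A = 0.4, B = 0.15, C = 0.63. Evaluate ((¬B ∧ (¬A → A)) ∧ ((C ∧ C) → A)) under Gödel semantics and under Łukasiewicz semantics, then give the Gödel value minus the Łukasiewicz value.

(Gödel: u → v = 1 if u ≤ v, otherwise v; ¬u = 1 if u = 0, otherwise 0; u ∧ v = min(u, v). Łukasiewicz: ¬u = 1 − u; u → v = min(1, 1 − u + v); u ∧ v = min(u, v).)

Gödel evaluation:
  ¬B: Gödel ¬ of 0.15 = 0 (operand ≠ 0)
  ¬A: Gödel ¬ of 0.4 = 0 (operand ≠ 0)
  (¬A → A): 0 ≤ 0.4, so result = 1
  (¬B ∧ (¬A → A)) = min(0, 1) = 0
  (C ∧ C) = min(0.63, 0.63) = 0.63
  ((C ∧ C) → A): 0.63 > 0.4, so result = 0.4
  ((¬B ∧ (¬A → A)) ∧ ((C ∧ C) → A)) = min(0, 0.4) = 0
  Gödel value = 0
Łukasiewicz evaluation:
  ¬B: Łukasiewicz ¬ gives 1 − 0.15 = 0.85
  ¬A: Łukasiewicz ¬ gives 1 − 0.4 = 0.6
  (¬A → A): min(1, 1 − 0.6 + 0.4) = 0.8
  (¬B ∧ (¬A → A)) = min(0.85, 0.8) = 0.8
  (C ∧ C) = min(0.63, 0.63) = 0.63
  ((C ∧ C) → A): min(1, 1 − 0.63 + 0.4) = 0.77
  ((¬B ∧ (¬A → A)) ∧ ((C ∧ C) → A)) = min(0.8, 0.77) = 0.77
  Łukasiewicz value = 0.77
Difference: 0 − 0.77 = -0.77

-0.77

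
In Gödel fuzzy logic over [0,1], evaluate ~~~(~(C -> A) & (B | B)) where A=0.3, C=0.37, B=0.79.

(C -> A): 0.37 > 0.3, so result = 0.3
~(C -> A): Gödel ¬ of 0.3 = 0 (operand ≠ 0)
(B | B) = max(0.79, 0.79) = 0.79
(~(C -> A) & (B | B)) = min(0, 0.79) = 0
~(~(C -> A) & (B | B)): Gödel ¬ of 0 = 1 (operand is 0)
~~(~(C -> A) & (B | B)): Gödel ¬ of 1 = 0 (operand ≠ 0)
~~~(~(C -> A) & (B | B)): Gödel ¬ of 0 = 1 (operand is 0)

1.00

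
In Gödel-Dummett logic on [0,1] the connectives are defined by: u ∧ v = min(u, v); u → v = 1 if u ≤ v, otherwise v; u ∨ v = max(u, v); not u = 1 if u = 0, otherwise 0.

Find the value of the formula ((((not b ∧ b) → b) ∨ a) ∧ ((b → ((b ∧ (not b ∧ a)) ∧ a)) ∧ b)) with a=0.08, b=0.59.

not b: Gödel ¬ of 0.59 = 0 (operand ≠ 0)
(not b ∧ b) = min(0, 0.59) = 0
((not b ∧ b) → b): 0 ≤ 0.59, so result = 1
(((not b ∧ b) → b) ∨ a) = max(1, 0.08) = 1
not b: Gödel ¬ of 0.59 = 0 (operand ≠ 0)
(not b ∧ a) = min(0, 0.08) = 0
(b ∧ (not b ∧ a)) = min(0.59, 0) = 0
((b ∧ (not b ∧ a)) ∧ a) = min(0, 0.08) = 0
(b → ((b ∧ (not b ∧ a)) ∧ a)): 0.59 > 0, so result = 0
((b → ((b ∧ (not b ∧ a)) ∧ a)) ∧ b) = min(0, 0.59) = 0
((((not b ∧ b) → b) ∨ a) ∧ ((b → ((b ∧ (not b ∧ a)) ∧ a)) ∧ b)) = min(1, 0) = 0

0.00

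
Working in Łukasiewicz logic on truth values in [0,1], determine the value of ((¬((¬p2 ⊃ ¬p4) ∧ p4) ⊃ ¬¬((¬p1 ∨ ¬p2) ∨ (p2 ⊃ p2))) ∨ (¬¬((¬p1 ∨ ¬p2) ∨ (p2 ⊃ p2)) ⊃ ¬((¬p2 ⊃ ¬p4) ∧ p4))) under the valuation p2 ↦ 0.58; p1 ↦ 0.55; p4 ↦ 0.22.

¬p2: Łukasiewicz ¬ gives 1 − 0.58 = 0.42
¬p4: Łukasiewicz ¬ gives 1 − 0.22 = 0.78
(¬p2 ⊃ ¬p4): min(1, 1 − 0.42 + 0.78) = 1
((¬p2 ⊃ ¬p4) ∧ p4) = min(1, 0.22) = 0.22
¬((¬p2 ⊃ ¬p4) ∧ p4): Łukasiewicz ¬ gives 1 − 0.22 = 0.78
¬p1: Łukasiewicz ¬ gives 1 − 0.55 = 0.45
¬p2: Łukasiewicz ¬ gives 1 − 0.58 = 0.42
(¬p1 ∨ ¬p2) = max(0.45, 0.42) = 0.45
(p2 ⊃ p2): min(1, 1 − 0.58 + 0.58) = 1
((¬p1 ∨ ¬p2) ∨ (p2 ⊃ p2)) = max(0.45, 1) = 1
¬((¬p1 ∨ ¬p2) ∨ (p2 ⊃ p2)): Łukasiewicz ¬ gives 1 − 1 = 0
¬¬((¬p1 ∨ ¬p2) ∨ (p2 ⊃ p2)): Łukasiewicz ¬ gives 1 − 0 = 1
(¬((¬p2 ⊃ ¬p4) ∧ p4) ⊃ ¬¬((¬p1 ∨ ¬p2) ∨ (p2 ⊃ p2))): min(1, 1 − 0.78 + 1) = 1
¬p1: Łukasiewicz ¬ gives 1 − 0.55 = 0.45
¬p2: Łukasiewicz ¬ gives 1 − 0.58 = 0.42
(¬p1 ∨ ¬p2) = max(0.45, 0.42) = 0.45
(p2 ⊃ p2): min(1, 1 − 0.58 + 0.58) = 1
((¬p1 ∨ ¬p2) ∨ (p2 ⊃ p2)) = max(0.45, 1) = 1
¬((¬p1 ∨ ¬p2) ∨ (p2 ⊃ p2)): Łukasiewicz ¬ gives 1 − 1 = 0
¬¬((¬p1 ∨ ¬p2) ∨ (p2 ⊃ p2)): Łukasiewicz ¬ gives 1 − 0 = 1
¬p2: Łukasiewicz ¬ gives 1 − 0.58 = 0.42
¬p4: Łukasiewicz ¬ gives 1 − 0.22 = 0.78
(¬p2 ⊃ ¬p4): min(1, 1 − 0.42 + 0.78) = 1
((¬p2 ⊃ ¬p4) ∧ p4) = min(1, 0.22) = 0.22
¬((¬p2 ⊃ ¬p4) ∧ p4): Łukasiewicz ¬ gives 1 − 0.22 = 0.78
(¬¬((¬p1 ∨ ¬p2) ∨ (p2 ⊃ p2)) ⊃ ¬((¬p2 ⊃ ¬p4) ∧ p4)): min(1, 1 − 1 + 0.78) = 0.78
((¬((¬p2 ⊃ ¬p4) ∧ p4) ⊃ ¬¬((¬p1 ∨ ¬p2) ∨ (p2 ⊃ p2))) ∨ (¬¬((¬p1 ∨ ¬p2) ∨ (p2 ⊃ p2)) ⊃ ¬((¬p2 ⊃ ¬p4) ∧ p4))) = max(1, 0.78) = 1

1.00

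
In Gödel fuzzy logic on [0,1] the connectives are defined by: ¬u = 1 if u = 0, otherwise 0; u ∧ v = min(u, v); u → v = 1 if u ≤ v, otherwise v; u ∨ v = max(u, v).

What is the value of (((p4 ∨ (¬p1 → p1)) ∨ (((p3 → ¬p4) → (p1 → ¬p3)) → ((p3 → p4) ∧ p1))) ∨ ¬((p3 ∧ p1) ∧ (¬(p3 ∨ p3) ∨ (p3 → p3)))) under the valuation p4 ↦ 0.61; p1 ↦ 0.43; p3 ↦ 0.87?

1.00

¬p1: Gödel ¬ of 0.43 = 0 (operand ≠ 0)
(¬p1 → p1): 0 ≤ 0.43, so result = 1
(p4 ∨ (¬p1 → p1)) = max(0.61, 1) = 1
¬p4: Gödel ¬ of 0.61 = 0 (operand ≠ 0)
(p3 → ¬p4): 0.87 > 0, so result = 0
¬p3: Gödel ¬ of 0.87 = 0 (operand ≠ 0)
(p1 → ¬p3): 0.43 > 0, so result = 0
((p3 → ¬p4) → (p1 → ¬p3)): 0 ≤ 0, so result = 1
(p3 → p4): 0.87 > 0.61, so result = 0.61
((p3 → p4) ∧ p1) = min(0.61, 0.43) = 0.43
(((p3 → ¬p4) → (p1 → ¬p3)) → ((p3 → p4) ∧ p1)): 1 > 0.43, so result = 0.43
((p4 ∨ (¬p1 → p1)) ∨ (((p3 → ¬p4) → (p1 → ¬p3)) → ((p3 → p4) ∧ p1))) = max(1, 0.43) = 1
(p3 ∧ p1) = min(0.87, 0.43) = 0.43
(p3 ∨ p3) = max(0.87, 0.87) = 0.87
¬(p3 ∨ p3): Gödel ¬ of 0.87 = 0 (operand ≠ 0)
(p3 → p3): 0.87 ≤ 0.87, so result = 1
(¬(p3 ∨ p3) ∨ (p3 → p3)) = max(0, 1) = 1
((p3 ∧ p1) ∧ (¬(p3 ∨ p3) ∨ (p3 → p3))) = min(0.43, 1) = 0.43
¬((p3 ∧ p1) ∧ (¬(p3 ∨ p3) ∨ (p3 → p3))): Gödel ¬ of 0.43 = 0 (operand ≠ 0)
(((p4 ∨ (¬p1 → p1)) ∨ (((p3 → ¬p4) → (p1 → ¬p3)) → ((p3 → p4) ∧ p1))) ∨ ¬((p3 ∧ p1) ∧ (¬(p3 ∨ p3) ∨ (p3 → p3)))) = max(1, 0) = 1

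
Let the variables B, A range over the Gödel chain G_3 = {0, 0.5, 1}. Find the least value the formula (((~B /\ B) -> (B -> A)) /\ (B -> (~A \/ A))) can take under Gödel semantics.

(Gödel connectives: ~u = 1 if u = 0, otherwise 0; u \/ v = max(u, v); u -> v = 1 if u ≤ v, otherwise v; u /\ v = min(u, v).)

The minimum is attained at B = 1, A = 0.5:
  ~B: Gödel ¬ of 1 = 0 (operand ≠ 0)
  (~B /\ B) = min(0, 1) = 0
  (B -> A): 1 > 0.5, so result = 0.5
  ((~B /\ B) -> (B -> A)): 0 ≤ 0.5, so result = 1
  ~A: Gödel ¬ of 0.5 = 0 (operand ≠ 0)
  (~A \/ A) = max(0, 0.5) = 0.5
  (B -> (~A \/ A)): 1 > 0.5, so result = 0.5
  (((~B /\ B) -> (B -> A)) /\ (B -> (~A \/ A))) = min(1, 0.5) = 0.5
Checking all 9 assignments confirms none give a value below 0.50.

0.50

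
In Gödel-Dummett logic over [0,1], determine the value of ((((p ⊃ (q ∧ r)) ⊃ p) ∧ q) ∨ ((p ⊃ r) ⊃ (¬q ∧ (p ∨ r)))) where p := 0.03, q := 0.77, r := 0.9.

0.03

(q ∧ r) = min(0.77, 0.9) = 0.77
(p ⊃ (q ∧ r)): 0.03 ≤ 0.77, so result = 1
((p ⊃ (q ∧ r)) ⊃ p): 1 > 0.03, so result = 0.03
(((p ⊃ (q ∧ r)) ⊃ p) ∧ q) = min(0.03, 0.77) = 0.03
(p ⊃ r): 0.03 ≤ 0.9, so result = 1
¬q: Gödel ¬ of 0.77 = 0 (operand ≠ 0)
(p ∨ r) = max(0.03, 0.9) = 0.9
(¬q ∧ (p ∨ r)) = min(0, 0.9) = 0
((p ⊃ r) ⊃ (¬q ∧ (p ∨ r))): 1 > 0, so result = 0
((((p ⊃ (q ∧ r)) ⊃ p) ∧ q) ∨ ((p ⊃ r) ⊃ (¬q ∧ (p ∨ r)))) = max(0.03, 0) = 0.03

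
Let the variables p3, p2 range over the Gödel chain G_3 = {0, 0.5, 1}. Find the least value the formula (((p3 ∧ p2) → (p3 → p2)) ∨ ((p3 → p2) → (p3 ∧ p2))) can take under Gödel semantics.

1.00

Every assignment gives 1. For instance at p3 = 0, p2 = 0:
  (p3 ∧ p2) = min(0, 0) = 0
  (p3 → p2): 0 ≤ 0, so result = 1
  ((p3 ∧ p2) → (p3 → p2)): 0 ≤ 1, so result = 1
  (p3 → p2): 0 ≤ 0, so result = 1
  (p3 ∧ p2) = min(0, 0) = 0
  ((p3 → p2) → (p3 ∧ p2)): 1 > 0, so result = 0
  (((p3 ∧ p2) → (p3 → p2)) ∨ ((p3 → p2) → (p3 ∧ p2))) = max(1, 0) = 1
All 9 assignments give value 1 — the formula is a G_3-tautology.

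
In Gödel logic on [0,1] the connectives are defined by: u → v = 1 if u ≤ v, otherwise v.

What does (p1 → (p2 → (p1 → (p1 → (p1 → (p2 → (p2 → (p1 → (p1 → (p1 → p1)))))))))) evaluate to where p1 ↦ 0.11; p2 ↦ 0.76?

(p1 → p1): 0.11 ≤ 0.11, so result = 1
(p1 → (p1 → p1)): 0.11 ≤ 1, so result = 1
(p1 → (p1 → (p1 → p1))): 0.11 ≤ 1, so result = 1
(p2 → (p1 → (p1 → (p1 → p1)))): 0.76 ≤ 1, so result = 1
(p2 → (p2 → (p1 → (p1 → (p1 → p1))))): 0.76 ≤ 1, so result = 1
(p1 → (p2 → (p2 → (p1 → (p1 → (p1 → p1)))))): 0.11 ≤ 1, so result = 1
(p1 → (p1 → (p2 → (p2 → (p1 → (p1 → (p1 → p1))))))): 0.11 ≤ 1, so result = 1
(p1 → (p1 → (p1 → (p2 → (p2 → (p1 → (p1 → (p1 → p1)))))))): 0.11 ≤ 1, so result = 1
(p2 → (p1 → (p1 → (p1 → (p2 → (p2 → (p1 → (p1 → (p1 → p1))))))))): 0.76 ≤ 1, so result = 1
(p1 → (p2 → (p1 → (p1 → (p1 → (p2 → (p2 → (p1 → (p1 → (p1 → p1)))))))))): 0.11 ≤ 1, so result = 1

1.00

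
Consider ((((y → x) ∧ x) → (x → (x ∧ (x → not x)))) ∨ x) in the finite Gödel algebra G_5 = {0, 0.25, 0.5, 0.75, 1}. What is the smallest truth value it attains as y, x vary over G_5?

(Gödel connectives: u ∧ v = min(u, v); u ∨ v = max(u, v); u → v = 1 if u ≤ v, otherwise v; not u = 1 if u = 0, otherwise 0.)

0.25

The minimum is attained at y = 0, x = 0.25:
  (y → x): 0 ≤ 0.25, so result = 1
  ((y → x) ∧ x) = min(1, 0.25) = 0.25
  not x: Gödel ¬ of 0.25 = 0 (operand ≠ 0)
  (x → not x): 0.25 > 0, so result = 0
  (x ∧ (x → not x)) = min(0.25, 0) = 0
  (x → (x ∧ (x → not x))): 0.25 > 0, so result = 0
  (((y → x) ∧ x) → (x → (x ∧ (x → not x)))): 0.25 > 0, so result = 0
  ((((y → x) ∧ x) → (x → (x ∧ (x → not x)))) ∨ x) = max(0, 0.25) = 0.25
Checking all 25 assignments confirms none give a value below 0.25.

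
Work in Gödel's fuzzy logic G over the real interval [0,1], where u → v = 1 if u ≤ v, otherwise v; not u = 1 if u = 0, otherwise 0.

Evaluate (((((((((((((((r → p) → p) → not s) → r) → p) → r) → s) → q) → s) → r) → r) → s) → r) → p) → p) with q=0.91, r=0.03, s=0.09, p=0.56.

(r → p): 0.03 ≤ 0.56, so result = 1
((r → p) → p): 1 > 0.56, so result = 0.56
not s: Gödel ¬ of 0.09 = 0 (operand ≠ 0)
(((r → p) → p) → not s): 0.56 > 0, so result = 0
((((r → p) → p) → not s) → r): 0 ≤ 0.03, so result = 1
(((((r → p) → p) → not s) → r) → p): 1 > 0.56, so result = 0.56
((((((r → p) → p) → not s) → r) → p) → r): 0.56 > 0.03, so result = 0.03
(((((((r → p) → p) → not s) → r) → p) → r) → s): 0.03 ≤ 0.09, so result = 1
((((((((r → p) → p) → not s) → r) → p) → r) → s) → q): 1 > 0.91, so result = 0.91
(((((((((r → p) → p) → not s) → r) → p) → r) → s) → q) → s): 0.91 > 0.09, so result = 0.09
((((((((((r → p) → p) → not s) → r) → p) → r) → s) → q) → s) → r): 0.09 > 0.03, so result = 0.03
(((((((((((r → p) → p) → not s) → r) → p) → r) → s) → q) → s) → r) → r): 0.03 ≤ 0.03, so result = 1
((((((((((((r → p) → p) → not s) → r) → p) → r) → s) → q) → s) → r) → r) → s): 1 > 0.09, so result = 0.09
(((((((((((((r → p) → p) → not s) → r) → p) → r) → s) → q) → s) → r) → r) → s) → r): 0.09 > 0.03, so result = 0.03
((((((((((((((r → p) → p) → not s) → r) → p) → r) → s) → q) → s) → r) → r) → s) → r) → p): 0.03 ≤ 0.56, so result = 1
(((((((((((((((r → p) → p) → not s) → r) → p) → r) → s) → q) → s) → r) → r) → s) → r) → p) → p): 1 > 0.56, so result = 0.56

0.56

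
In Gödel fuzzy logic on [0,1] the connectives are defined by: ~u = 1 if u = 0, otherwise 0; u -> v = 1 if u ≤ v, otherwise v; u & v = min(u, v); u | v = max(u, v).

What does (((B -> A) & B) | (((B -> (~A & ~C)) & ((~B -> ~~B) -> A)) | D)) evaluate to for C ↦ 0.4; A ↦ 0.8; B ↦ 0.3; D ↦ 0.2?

0.30

(B -> A): 0.3 ≤ 0.8, so result = 1
((B -> A) & B) = min(1, 0.3) = 0.3
~A: Gödel ¬ of 0.8 = 0 (operand ≠ 0)
~C: Gödel ¬ of 0.4 = 0 (operand ≠ 0)
(~A & ~C) = min(0, 0) = 0
(B -> (~A & ~C)): 0.3 > 0, so result = 0
~B: Gödel ¬ of 0.3 = 0 (operand ≠ 0)
~B: Gödel ¬ of 0.3 = 0 (operand ≠ 0)
~~B: Gödel ¬ of 0 = 1 (operand is 0)
(~B -> ~~B): 0 ≤ 1, so result = 1
((~B -> ~~B) -> A): 1 > 0.8, so result = 0.8
((B -> (~A & ~C)) & ((~B -> ~~B) -> A)) = min(0, 0.8) = 0
(((B -> (~A & ~C)) & ((~B -> ~~B) -> A)) | D) = max(0, 0.2) = 0.2
(((B -> A) & B) | (((B -> (~A & ~C)) & ((~B -> ~~B) -> A)) | D)) = max(0.3, 0.2) = 0.3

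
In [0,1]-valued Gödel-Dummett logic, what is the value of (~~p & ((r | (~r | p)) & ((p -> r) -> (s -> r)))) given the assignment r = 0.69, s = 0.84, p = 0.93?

~p: Gödel ¬ of 0.93 = 0 (operand ≠ 0)
~~p: Gödel ¬ of 0 = 1 (operand is 0)
~r: Gödel ¬ of 0.69 = 0 (operand ≠ 0)
(~r | p) = max(0, 0.93) = 0.93
(r | (~r | p)) = max(0.69, 0.93) = 0.93
(p -> r): 0.93 > 0.69, so result = 0.69
(s -> r): 0.84 > 0.69, so result = 0.69
((p -> r) -> (s -> r)): 0.69 ≤ 0.69, so result = 1
((r | (~r | p)) & ((p -> r) -> (s -> r))) = min(0.93, 1) = 0.93
(~~p & ((r | (~r | p)) & ((p -> r) -> (s -> r)))) = min(1, 0.93) = 0.93

0.93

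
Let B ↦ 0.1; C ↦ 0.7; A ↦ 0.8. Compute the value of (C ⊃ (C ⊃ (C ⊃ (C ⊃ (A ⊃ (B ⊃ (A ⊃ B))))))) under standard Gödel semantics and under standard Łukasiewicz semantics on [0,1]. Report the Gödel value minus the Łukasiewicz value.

Gödel evaluation:
  (A ⊃ B): 0.8 > 0.1, so result = 0.1
  (B ⊃ (A ⊃ B)): 0.1 ≤ 0.1, so result = 1
  (A ⊃ (B ⊃ (A ⊃ B))): 0.8 ≤ 1, so result = 1
  (C ⊃ (A ⊃ (B ⊃ (A ⊃ B)))): 0.7 ≤ 1, so result = 1
  (C ⊃ (C ⊃ (A ⊃ (B ⊃ (A ⊃ B))))): 0.7 ≤ 1, so result = 1
  (C ⊃ (C ⊃ (C ⊃ (A ⊃ (B ⊃ (A ⊃ B)))))): 0.7 ≤ 1, so result = 1
  (C ⊃ (C ⊃ (C ⊃ (C ⊃ (A ⊃ (B ⊃ (A ⊃ B))))))): 0.7 ≤ 1, so result = 1
  Gödel value = 1
Łukasiewicz evaluation:
  (A ⊃ B): min(1, 1 − 0.8 + 0.1) = 0.3
  (B ⊃ (A ⊃ B)): min(1, 1 − 0.1 + 0.3) = 1
  (A ⊃ (B ⊃ (A ⊃ B))): min(1, 1 − 0.8 + 1) = 1
  (C ⊃ (A ⊃ (B ⊃ (A ⊃ B)))): min(1, 1 − 0.7 + 1) = 1
  (C ⊃ (C ⊃ (A ⊃ (B ⊃ (A ⊃ B))))): min(1, 1 − 0.7 + 1) = 1
  (C ⊃ (C ⊃ (C ⊃ (A ⊃ (B ⊃ (A ⊃ B)))))): min(1, 1 − 0.7 + 1) = 1
  (C ⊃ (C ⊃ (C ⊃ (C ⊃ (A ⊃ (B ⊃ (A ⊃ B))))))): min(1, 1 − 0.7 + 1) = 1
  Łukasiewicz value = 1
Difference: 1 − 1 = 0.00

0.00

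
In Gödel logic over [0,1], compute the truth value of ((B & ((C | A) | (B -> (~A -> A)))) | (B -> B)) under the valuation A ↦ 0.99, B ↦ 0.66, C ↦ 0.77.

(C | A) = max(0.77, 0.99) = 0.99
~A: Gödel ¬ of 0.99 = 0 (operand ≠ 0)
(~A -> A): 0 ≤ 0.99, so result = 1
(B -> (~A -> A)): 0.66 ≤ 1, so result = 1
((C | A) | (B -> (~A -> A))) = max(0.99, 1) = 1
(B & ((C | A) | (B -> (~A -> A)))) = min(0.66, 1) = 0.66
(B -> B): 0.66 ≤ 0.66, so result = 1
((B & ((C | A) | (B -> (~A -> A)))) | (B -> B)) = max(0.66, 1) = 1

1.00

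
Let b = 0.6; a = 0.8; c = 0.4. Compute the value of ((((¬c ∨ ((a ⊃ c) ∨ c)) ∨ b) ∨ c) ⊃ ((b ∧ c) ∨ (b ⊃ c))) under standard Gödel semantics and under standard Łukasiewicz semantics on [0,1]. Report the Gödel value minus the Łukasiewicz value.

-0.60

Gödel evaluation:
  ¬c: Gödel ¬ of 0.4 = 0 (operand ≠ 0)
  (a ⊃ c): 0.8 > 0.4, so result = 0.4
  ((a ⊃ c) ∨ c) = max(0.4, 0.4) = 0.4
  (¬c ∨ ((a ⊃ c) ∨ c)) = max(0, 0.4) = 0.4
  ((¬c ∨ ((a ⊃ c) ∨ c)) ∨ b) = max(0.4, 0.6) = 0.6
  (((¬c ∨ ((a ⊃ c) ∨ c)) ∨ b) ∨ c) = max(0.6, 0.4) = 0.6
  (b ∧ c) = min(0.6, 0.4) = 0.4
  (b ⊃ c): 0.6 > 0.4, so result = 0.4
  ((b ∧ c) ∨ (b ⊃ c)) = max(0.4, 0.4) = 0.4
  ((((¬c ∨ ((a ⊃ c) ∨ c)) ∨ b) ∨ c) ⊃ ((b ∧ c) ∨ (b ⊃ c))): 0.6 > 0.4, so result = 0.4
  Gödel value = 0.4
Łukasiewicz evaluation:
  ¬c: Łukasiewicz ¬ gives 1 − 0.4 = 0.6
  (a ⊃ c): min(1, 1 − 0.8 + 0.4) = 0.6
  ((a ⊃ c) ∨ c) = max(0.6, 0.4) = 0.6
  (¬c ∨ ((a ⊃ c) ∨ c)) = max(0.6, 0.6) = 0.6
  ((¬c ∨ ((a ⊃ c) ∨ c)) ∨ b) = max(0.6, 0.6) = 0.6
  (((¬c ∨ ((a ⊃ c) ∨ c)) ∨ b) ∨ c) = max(0.6, 0.4) = 0.6
  (b ∧ c) = min(0.6, 0.4) = 0.4
  (b ⊃ c): min(1, 1 − 0.6 + 0.4) = 0.8
  ((b ∧ c) ∨ (b ⊃ c)) = max(0.4, 0.8) = 0.8
  ((((¬c ∨ ((a ⊃ c) ∨ c)) ∨ b) ∨ c) ⊃ ((b ∧ c) ∨ (b ⊃ c))): min(1, 1 − 0.6 + 0.8) = 1
  Łukasiewicz value = 1
Difference: 0.4 − 1 = -0.60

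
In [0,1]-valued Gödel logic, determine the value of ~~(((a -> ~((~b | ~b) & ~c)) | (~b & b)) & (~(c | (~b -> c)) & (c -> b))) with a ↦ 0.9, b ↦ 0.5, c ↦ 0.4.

0.00

~b: Gödel ¬ of 0.5 = 0 (operand ≠ 0)
~b: Gödel ¬ of 0.5 = 0 (operand ≠ 0)
(~b | ~b) = max(0, 0) = 0
~c: Gödel ¬ of 0.4 = 0 (operand ≠ 0)
((~b | ~b) & ~c) = min(0, 0) = 0
~((~b | ~b) & ~c): Gödel ¬ of 0 = 1 (operand is 0)
(a -> ~((~b | ~b) & ~c)): 0.9 ≤ 1, so result = 1
~b: Gödel ¬ of 0.5 = 0 (operand ≠ 0)
(~b & b) = min(0, 0.5) = 0
((a -> ~((~b | ~b) & ~c)) | (~b & b)) = max(1, 0) = 1
~b: Gödel ¬ of 0.5 = 0 (operand ≠ 0)
(~b -> c): 0 ≤ 0.4, so result = 1
(c | (~b -> c)) = max(0.4, 1) = 1
~(c | (~b -> c)): Gödel ¬ of 1 = 0 (operand ≠ 0)
(c -> b): 0.4 ≤ 0.5, so result = 1
(~(c | (~b -> c)) & (c -> b)) = min(0, 1) = 0
(((a -> ~((~b | ~b) & ~c)) | (~b & b)) & (~(c | (~b -> c)) & (c -> b))) = min(1, 0) = 0
~(((a -> ~((~b | ~b) & ~c)) | (~b & b)) & (~(c | (~b -> c)) & (c -> b))): Gödel ¬ of 0 = 1 (operand is 0)
~~(((a -> ~((~b | ~b) & ~c)) | (~b & b)) & (~(c | (~b -> c)) & (c -> b))): Gödel ¬ of 1 = 0 (operand ≠ 0)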